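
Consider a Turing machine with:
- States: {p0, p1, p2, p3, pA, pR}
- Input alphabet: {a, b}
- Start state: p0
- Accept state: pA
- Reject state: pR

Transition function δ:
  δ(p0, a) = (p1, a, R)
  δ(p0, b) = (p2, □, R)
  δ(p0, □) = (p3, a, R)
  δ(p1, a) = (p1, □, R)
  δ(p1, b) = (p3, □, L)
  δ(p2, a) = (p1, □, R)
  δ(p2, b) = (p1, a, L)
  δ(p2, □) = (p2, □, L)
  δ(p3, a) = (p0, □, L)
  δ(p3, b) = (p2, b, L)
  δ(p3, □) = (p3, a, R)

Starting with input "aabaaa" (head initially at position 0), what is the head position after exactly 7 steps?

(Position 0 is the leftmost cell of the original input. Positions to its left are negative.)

Execution trace (head position shown):
Step 0: [p0]aabaaa  (head at position 0)
Step 1: move right → a[p1]abaaa  (head at position 1)
Step 2: move right → a□[p1]baaa  (head at position 2)
Step 3: move left → a[p3]□□aaa  (head at position 1)
Step 4: move right → aa[p3]□aaa  (head at position 2)
Step 5: move right → aaa[p3]aaa  (head at position 3)
Step 6: move left → aa[p0]a□aa  (head at position 2)
Step 7: move right → aaa[p1]□aa  (head at position 3)

After 7 steps, the head is at position 3.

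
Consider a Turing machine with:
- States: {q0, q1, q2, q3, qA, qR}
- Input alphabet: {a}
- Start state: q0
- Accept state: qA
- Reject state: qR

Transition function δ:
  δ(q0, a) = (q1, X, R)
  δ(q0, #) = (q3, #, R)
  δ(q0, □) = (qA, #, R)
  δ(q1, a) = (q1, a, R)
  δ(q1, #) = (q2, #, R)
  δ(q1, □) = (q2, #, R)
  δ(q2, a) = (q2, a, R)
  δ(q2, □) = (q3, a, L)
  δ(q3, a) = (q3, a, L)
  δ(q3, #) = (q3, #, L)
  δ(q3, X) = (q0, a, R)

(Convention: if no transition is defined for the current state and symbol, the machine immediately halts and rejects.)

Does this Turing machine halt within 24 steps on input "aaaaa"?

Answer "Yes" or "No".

Execution trace:
Initial: [q0]aaaaa
Step 1: δ(q0, a) = (q1, X, R) → X[q1]aaaa
Step 2: δ(q1, a) = (q1, a, R) → Xa[q1]aaa
Step 3: δ(q1, a) = (q1, a, R) → Xaa[q1]aa
Step 4: δ(q1, a) = (q1, a, R) → Xaaa[q1]a
Step 5: δ(q1, a) = (q1, a, R) → Xaaaa[q1]□
Step 6: δ(q1, □) = (q2, #, R) → Xaaaa#[q2]□
Step 7: δ(q2, □) = (q3, a, L) → Xaaaa[q3]#a
Step 8: δ(q3, #) = (q3, #, L) → Xaaa[q3]a#a
Step 9: δ(q3, a) = (q3, a, L) → Xaa[q3]aa#a
Step 10: δ(q3, a) = (q3, a, L) → Xa[q3]aaa#a
Step 11: δ(q3, a) = (q3, a, L) → X[q3]aaaa#a
Step 12: δ(q3, a) = (q3, a, L) → [q3]Xaaaa#a
Step 13: δ(q3, X) = (q0, a, R) → a[q0]aaaa#a
Step 14: δ(q0, a) = (q1, X, R) → aX[q1]aaa#a
Step 15: δ(q1, a) = (q1, a, R) → aXa[q1]aa#a
Step 16: δ(q1, a) = (q1, a, R) → aXaa[q1]a#a
Step 17: δ(q1, a) = (q1, a, R) → aXaaa[q1]#a
Step 18: δ(q1, #) = (q2, #, R) → aXaaa#[q2]a
Step 19: δ(q2, a) = (q2, a, R) → aXaaa#a[q2]□
Step 20: δ(q2, □) = (q3, a, L) → aXaaa#[q3]aa
Step 21: δ(q3, a) = (q3, a, L) → aXaaa[q3]#aa
Step 22: δ(q3, #) = (q3, #, L) → aXaa[q3]a#aa
Step 23: δ(q3, a) = (q3, a, L) → aXa[q3]aa#aa
Step 24: δ(q3, a) = (q3, a, L) → aX[q3]aaa#aa

The machine has not reached a halting state after 24 steps.
The machine did not halt within the 24-step bound.

Answer: No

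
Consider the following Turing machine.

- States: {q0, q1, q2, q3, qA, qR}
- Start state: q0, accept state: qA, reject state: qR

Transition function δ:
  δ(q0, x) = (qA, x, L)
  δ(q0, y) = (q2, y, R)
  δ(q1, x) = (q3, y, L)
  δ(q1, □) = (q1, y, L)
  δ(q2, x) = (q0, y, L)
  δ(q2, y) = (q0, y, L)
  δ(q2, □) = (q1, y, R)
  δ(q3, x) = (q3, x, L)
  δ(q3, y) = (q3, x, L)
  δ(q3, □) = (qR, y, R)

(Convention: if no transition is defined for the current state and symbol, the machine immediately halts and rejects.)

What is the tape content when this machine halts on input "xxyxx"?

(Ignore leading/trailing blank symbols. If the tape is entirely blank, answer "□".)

Execution trace:
Initial: [q0]xxyxx
Step 1: δ(q0, x) = (qA, x, L) → [qA]□xxyxx

The machine reaches the accept state qA and halts.

Final tape (ignoring leading/trailing blanks): xxyxx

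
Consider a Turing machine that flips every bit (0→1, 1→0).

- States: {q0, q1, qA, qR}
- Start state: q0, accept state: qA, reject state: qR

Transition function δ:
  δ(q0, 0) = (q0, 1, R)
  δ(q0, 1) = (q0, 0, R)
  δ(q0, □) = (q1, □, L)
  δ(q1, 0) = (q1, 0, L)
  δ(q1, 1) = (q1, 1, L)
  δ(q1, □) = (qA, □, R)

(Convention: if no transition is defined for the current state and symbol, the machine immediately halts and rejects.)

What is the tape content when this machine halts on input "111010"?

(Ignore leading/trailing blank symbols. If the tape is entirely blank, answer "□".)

Execution trace:
Initial: [q0]111010
Step 1: δ(q0, 1) = (q0, 0, R) → 0[q0]11010
Step 2: δ(q0, 1) = (q0, 0, R) → 00[q0]1010
Step 3: δ(q0, 1) = (q0, 0, R) → 000[q0]010
Step 4: δ(q0, 0) = (q0, 1, R) → 0001[q0]10
Step 5: δ(q0, 1) = (q0, 0, R) → 00010[q0]0
Step 6: δ(q0, 0) = (q0, 1, R) → 000101[q0]□
Step 7: δ(q0, □) = (q1, □, L) → 00010[q1]1□
Step 8: δ(q1, 1) = (q1, 1, L) → 0001[q1]01□
Step 9: δ(q1, 0) = (q1, 0, L) → 000[q1]101□
Step 10: δ(q1, 1) = (q1, 1, L) → 00[q1]0101□
Step 11: δ(q1, 0) = (q1, 0, L) → 0[q1]00101□
Step 12: δ(q1, 0) = (q1, 0, L) → [q1]000101□
Step 13: δ(q1, 0) = (q1, 0, L) → [q1]□000101□
Step 14: δ(q1, □) = (qA, □, R) → □[qA]000101□

The machine reaches the accept state qA and halts.

Final tape (ignoring leading/trailing blanks): 000101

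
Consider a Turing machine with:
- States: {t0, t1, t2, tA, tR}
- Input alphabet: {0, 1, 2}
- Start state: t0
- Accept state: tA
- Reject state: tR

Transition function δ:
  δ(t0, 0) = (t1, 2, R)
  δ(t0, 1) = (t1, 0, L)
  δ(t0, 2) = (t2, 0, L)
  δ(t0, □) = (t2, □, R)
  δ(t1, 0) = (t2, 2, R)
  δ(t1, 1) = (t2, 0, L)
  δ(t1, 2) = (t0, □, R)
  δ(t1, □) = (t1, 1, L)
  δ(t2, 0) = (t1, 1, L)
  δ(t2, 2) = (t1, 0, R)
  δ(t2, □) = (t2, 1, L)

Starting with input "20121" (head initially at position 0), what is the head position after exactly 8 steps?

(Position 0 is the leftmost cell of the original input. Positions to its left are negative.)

Execution trace (head position shown):
Step 0: [t0]20121  (head at position 0)
Step 1: move left → [t2]□00121  (head at position -1)
Step 2: move left → [t2]□100121  (head at position -2)
Step 3: move left → [t2]□1100121  (head at position -3)
Step 4: move left → [t2]□11100121  (head at position -4)
Step 5: move left → [t2]□111100121  (head at position -5)
Step 6: move left → [t2]□1111100121  (head at position -6)
Step 7: move left → [t2]□11111100121  (head at position -7)
Step 8: move left → [t2]□111111100121  (head at position -8)

After 8 steps, the head is at position -8.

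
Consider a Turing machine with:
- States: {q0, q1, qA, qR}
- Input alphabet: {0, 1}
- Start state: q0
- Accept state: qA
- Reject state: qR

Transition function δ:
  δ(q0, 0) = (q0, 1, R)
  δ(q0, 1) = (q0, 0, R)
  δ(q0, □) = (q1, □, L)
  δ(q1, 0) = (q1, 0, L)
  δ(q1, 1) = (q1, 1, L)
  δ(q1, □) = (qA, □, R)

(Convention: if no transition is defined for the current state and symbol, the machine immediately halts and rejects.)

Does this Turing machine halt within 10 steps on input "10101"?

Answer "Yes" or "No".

Execution trace:
Initial: [q0]10101
Step 1: δ(q0, 1) = (q0, 0, R) → 0[q0]0101
Step 2: δ(q0, 0) = (q0, 1, R) → 01[q0]101
Step 3: δ(q0, 1) = (q0, 0, R) → 010[q0]01
Step 4: δ(q0, 0) = (q0, 1, R) → 0101[q0]1
Step 5: δ(q0, 1) = (q0, 0, R) → 01010[q0]□
Step 6: δ(q0, □) = (q1, □, L) → 0101[q1]0□
Step 7: δ(q1, 0) = (q1, 0, L) → 010[q1]10□
Step 8: δ(q1, 1) = (q1, 1, L) → 01[q1]010□
Step 9: δ(q1, 0) = (q1, 0, L) → 0[q1]1010□
Step 10: δ(q1, 1) = (q1, 1, L) → [q1]01010□

The machine has not reached a halting state after 10 steps.
The machine did not halt within the 10-step bound.

Answer: No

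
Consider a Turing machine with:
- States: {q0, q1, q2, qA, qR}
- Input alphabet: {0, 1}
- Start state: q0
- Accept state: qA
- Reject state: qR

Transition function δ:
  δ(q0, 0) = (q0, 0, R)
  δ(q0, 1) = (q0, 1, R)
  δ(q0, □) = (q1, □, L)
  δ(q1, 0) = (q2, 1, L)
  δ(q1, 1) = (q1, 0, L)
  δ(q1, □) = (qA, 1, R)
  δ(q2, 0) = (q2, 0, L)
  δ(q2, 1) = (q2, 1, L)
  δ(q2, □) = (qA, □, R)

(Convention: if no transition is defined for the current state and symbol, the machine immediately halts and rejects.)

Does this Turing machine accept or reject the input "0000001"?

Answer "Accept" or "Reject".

Execution trace:
Initial: [q0]0000001
Step 1: δ(q0, 0) = (q0, 0, R) → 0[q0]000001
Step 2: δ(q0, 0) = (q0, 0, R) → 00[q0]00001
Step 3: δ(q0, 0) = (q0, 0, R) → 000[q0]0001
Step 4: δ(q0, 0) = (q0, 0, R) → 0000[q0]001
Step 5: δ(q0, 0) = (q0, 0, R) → 00000[q0]01
Step 6: δ(q0, 0) = (q0, 0, R) → 000000[q0]1
Step 7: δ(q0, 1) = (q0, 1, R) → 0000001[q0]□
Step 8: δ(q0, □) = (q1, □, L) → 000000[q1]1□
Step 9: δ(q1, 1) = (q1, 0, L) → 00000[q1]00□
Step 10: δ(q1, 0) = (q2, 1, L) → 0000[q2]010□
Step 11: δ(q2, 0) = (q2, 0, L) → 000[q2]0010□
Step 12: δ(q2, 0) = (q2, 0, L) → 00[q2]00010□
Step 13: δ(q2, 0) = (q2, 0, L) → 0[q2]000010□
Step 14: δ(q2, 0) = (q2, 0, L) → [q2]0000010□
Step 15: δ(q2, 0) = (q2, 0, L) → [q2]□0000010□
Step 16: δ(q2, □) = (qA, □, R) → □[qA]0000010□

The machine reaches the accept state qA and halts.

Answer: Accept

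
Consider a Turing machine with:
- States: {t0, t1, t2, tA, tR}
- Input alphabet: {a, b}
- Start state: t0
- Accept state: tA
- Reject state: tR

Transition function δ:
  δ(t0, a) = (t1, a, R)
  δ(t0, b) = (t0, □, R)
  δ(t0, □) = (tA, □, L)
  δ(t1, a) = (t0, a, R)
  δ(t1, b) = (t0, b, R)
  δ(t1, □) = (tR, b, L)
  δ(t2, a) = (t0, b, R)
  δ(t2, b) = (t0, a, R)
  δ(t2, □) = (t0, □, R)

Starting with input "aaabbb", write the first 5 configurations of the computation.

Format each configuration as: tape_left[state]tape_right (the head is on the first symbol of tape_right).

Transitions applied:
Step 1: δ(t0, a) = (t1, a, R)
Step 2: δ(t1, a) = (t0, a, R)
Step 3: δ(t0, a) = (t1, a, R)
Step 4: δ(t1, b) = (t0, b, R)

The first 5 configurations are:
[t0]aaabbb ⊢ a[t1]aabbb ⊢ aa[t0]abbb ⊢ aaa[t1]bbb ⊢ aaab[t0]bb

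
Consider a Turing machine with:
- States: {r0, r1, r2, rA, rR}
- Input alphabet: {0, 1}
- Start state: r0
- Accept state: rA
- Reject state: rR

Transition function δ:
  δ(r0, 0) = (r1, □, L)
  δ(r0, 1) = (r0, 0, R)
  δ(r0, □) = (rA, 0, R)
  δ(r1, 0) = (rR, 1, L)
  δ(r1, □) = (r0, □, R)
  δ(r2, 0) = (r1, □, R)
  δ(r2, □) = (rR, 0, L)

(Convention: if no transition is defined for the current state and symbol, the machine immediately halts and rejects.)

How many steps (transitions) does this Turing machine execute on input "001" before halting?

Execution trace:
Initial: [r0]001
Step 1: δ(r0, 0) = (r1, □, L) → [r1]□□01
Step 2: δ(r1, □) = (r0, □, R) → □[r0]□01
Step 3: δ(r0, □) = (rA, 0, R) → □0[rA]01

The machine reaches the accept state rA and halts.

The machine executed 3 steps before halting.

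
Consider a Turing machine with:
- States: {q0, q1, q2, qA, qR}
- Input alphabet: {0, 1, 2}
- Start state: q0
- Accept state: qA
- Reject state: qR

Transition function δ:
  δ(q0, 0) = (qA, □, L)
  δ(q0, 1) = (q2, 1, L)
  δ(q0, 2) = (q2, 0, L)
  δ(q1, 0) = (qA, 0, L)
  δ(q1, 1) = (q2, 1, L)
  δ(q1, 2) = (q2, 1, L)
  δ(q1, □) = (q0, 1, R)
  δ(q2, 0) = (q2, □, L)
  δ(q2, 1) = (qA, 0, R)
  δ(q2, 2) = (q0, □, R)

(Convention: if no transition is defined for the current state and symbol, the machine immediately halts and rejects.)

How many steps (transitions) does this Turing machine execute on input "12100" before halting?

Execution trace:
Initial: [q0]12100
Step 1: δ(q0, 1) = (q2, 1, L) → [q2]□12100

No transition is defined for δ(q2, □). By convention the machine halts and rejects.

The machine executed 1 step before halting.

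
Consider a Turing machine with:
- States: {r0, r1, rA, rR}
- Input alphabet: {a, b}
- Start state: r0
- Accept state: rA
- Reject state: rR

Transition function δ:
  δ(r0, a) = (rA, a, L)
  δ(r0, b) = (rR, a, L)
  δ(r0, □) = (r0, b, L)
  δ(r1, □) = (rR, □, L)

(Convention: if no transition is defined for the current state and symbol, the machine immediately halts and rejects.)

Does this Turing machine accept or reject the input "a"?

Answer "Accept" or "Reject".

Execution trace:
Initial: [r0]a
Step 1: δ(r0, a) = (rA, a, L) → [rA]□a

The machine reaches the accept state rA and halts.

Answer: Accept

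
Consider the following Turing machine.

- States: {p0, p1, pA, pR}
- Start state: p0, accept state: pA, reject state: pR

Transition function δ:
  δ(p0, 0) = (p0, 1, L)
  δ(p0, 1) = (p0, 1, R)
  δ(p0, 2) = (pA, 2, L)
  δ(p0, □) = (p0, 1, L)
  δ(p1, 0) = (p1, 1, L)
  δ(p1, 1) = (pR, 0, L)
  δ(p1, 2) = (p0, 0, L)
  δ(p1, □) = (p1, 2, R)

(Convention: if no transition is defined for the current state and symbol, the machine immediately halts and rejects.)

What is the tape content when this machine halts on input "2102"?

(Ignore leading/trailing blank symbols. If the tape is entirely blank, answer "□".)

Execution trace:
Initial: [p0]2102
Step 1: δ(p0, 2) = (pA, 2, L) → [pA]□2102

The machine reaches the accept state pA and halts.

Final tape (ignoring leading/trailing blanks): 2102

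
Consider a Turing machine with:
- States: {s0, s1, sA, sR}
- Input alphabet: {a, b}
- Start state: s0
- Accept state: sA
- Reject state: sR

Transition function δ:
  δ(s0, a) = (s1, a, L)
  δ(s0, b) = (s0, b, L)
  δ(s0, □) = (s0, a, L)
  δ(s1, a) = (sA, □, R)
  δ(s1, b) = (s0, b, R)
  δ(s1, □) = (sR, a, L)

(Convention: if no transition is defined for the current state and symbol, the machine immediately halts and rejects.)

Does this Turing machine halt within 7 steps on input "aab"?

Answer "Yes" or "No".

Execution trace:
Initial: [s0]aab
Step 1: δ(s0, a) = (s1, a, L) → [s1]□aab
Step 2: δ(s1, □) = (sR, a, L) → [sR]□aaab

The machine reaches the reject state sR and halts.
The machine halted after 2 steps (within the 7-step bound).

Answer: Yes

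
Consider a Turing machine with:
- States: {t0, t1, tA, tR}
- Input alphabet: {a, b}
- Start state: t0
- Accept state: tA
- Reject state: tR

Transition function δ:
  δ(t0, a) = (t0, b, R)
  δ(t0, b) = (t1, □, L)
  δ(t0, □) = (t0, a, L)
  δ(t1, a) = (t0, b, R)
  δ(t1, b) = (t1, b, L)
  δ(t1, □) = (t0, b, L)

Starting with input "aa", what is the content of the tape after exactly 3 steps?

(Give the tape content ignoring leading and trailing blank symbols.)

Execution trace:
Initial: [t0]aa
Step 1: δ(t0, a) = (t0, b, R) → b[t0]a
Step 2: δ(t0, a) = (t0, b, R) → bb[t0]□
Step 3: δ(t0, □) = (t0, a, L) → b[t0]ba

After 3 steps, the tape (ignoring leading/trailing blanks) is: bba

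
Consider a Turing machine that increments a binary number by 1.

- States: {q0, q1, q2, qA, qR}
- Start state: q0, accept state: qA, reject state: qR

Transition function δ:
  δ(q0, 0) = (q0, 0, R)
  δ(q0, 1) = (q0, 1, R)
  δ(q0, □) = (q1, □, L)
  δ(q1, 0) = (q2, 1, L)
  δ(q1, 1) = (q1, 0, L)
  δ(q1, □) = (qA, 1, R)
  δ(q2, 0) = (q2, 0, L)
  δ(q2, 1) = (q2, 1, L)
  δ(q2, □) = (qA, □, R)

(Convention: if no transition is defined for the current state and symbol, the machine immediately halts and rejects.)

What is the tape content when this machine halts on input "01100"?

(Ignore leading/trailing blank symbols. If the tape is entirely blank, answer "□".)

Execution trace:
Initial: [q0]01100
Step 1: δ(q0, 0) = (q0, 0, R) → 0[q0]1100
Step 2: δ(q0, 1) = (q0, 1, R) → 01[q0]100
Step 3: δ(q0, 1) = (q0, 1, R) → 011[q0]00
Step 4: δ(q0, 0) = (q0, 0, R) → 0110[q0]0
Step 5: δ(q0, 0) = (q0, 0, R) → 01100[q0]□
Step 6: δ(q0, □) = (q1, □, L) → 0110[q1]0□
Step 7: δ(q1, 0) = (q2, 1, L) → 011[q2]01□
Step 8: δ(q2, 0) = (q2, 0, L) → 01[q2]101□
Step 9: δ(q2, 1) = (q2, 1, L) → 0[q2]1101□
Step 10: δ(q2, 1) = (q2, 1, L) → [q2]01101□
Step 11: δ(q2, 0) = (q2, 0, L) → [q2]□01101□
Step 12: δ(q2, □) = (qA, □, R) → □[qA]01101□

The machine reaches the accept state qA and halts.

Final tape (ignoring leading/trailing blanks): 01101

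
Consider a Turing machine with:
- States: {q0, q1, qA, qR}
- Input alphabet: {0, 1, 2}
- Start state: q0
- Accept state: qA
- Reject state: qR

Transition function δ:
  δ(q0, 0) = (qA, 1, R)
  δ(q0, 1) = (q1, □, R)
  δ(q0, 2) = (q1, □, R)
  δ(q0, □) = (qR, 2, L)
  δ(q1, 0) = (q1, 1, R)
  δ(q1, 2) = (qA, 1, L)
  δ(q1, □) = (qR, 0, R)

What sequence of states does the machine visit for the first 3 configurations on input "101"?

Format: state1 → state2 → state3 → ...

Execution trace:
Initial: [q0]101
Step 1: δ(q0, 1) = (q1, □, R) → □[q1]01
Step 2: δ(q1, 0) = (q1, 1, R) → □1[q1]1

No transition is defined for δ(q1, 1). By convention the machine halts and rejects.

State sequence: q0 → q1 → q1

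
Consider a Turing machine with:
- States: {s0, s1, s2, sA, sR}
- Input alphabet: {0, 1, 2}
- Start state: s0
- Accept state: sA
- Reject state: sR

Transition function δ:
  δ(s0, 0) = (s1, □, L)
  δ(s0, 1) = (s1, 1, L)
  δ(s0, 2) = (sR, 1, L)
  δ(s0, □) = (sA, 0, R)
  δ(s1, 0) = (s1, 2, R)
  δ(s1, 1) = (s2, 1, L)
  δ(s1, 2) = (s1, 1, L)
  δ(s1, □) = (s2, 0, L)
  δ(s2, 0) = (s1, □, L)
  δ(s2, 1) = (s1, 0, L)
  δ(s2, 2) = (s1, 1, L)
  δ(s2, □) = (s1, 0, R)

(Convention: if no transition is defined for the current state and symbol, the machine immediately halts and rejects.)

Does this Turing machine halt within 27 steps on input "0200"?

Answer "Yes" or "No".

Execution trace:
Initial: [s0]0200
Step 1: δ(s0, 0) = (s1, □, L) → [s1]□□200
Step 2: δ(s1, □) = (s2, 0, L) → [s2]□0□200
Step 3: δ(s2, □) = (s1, 0, R) → 0[s1]0□200
Step 4: δ(s1, 0) = (s1, 2, R) → 02[s1]□200
Step 5: δ(s1, □) = (s2, 0, L) → 0[s2]20200
Step 6: δ(s2, 2) = (s1, 1, L) → [s1]010200
Step 7: δ(s1, 0) = (s1, 2, R) → 2[s1]10200
Step 8: δ(s1, 1) = (s2, 1, L) → [s2]210200
Step 9: δ(s2, 2) = (s1, 1, L) → [s1]□110200
Step 10: δ(s1, □) = (s2, 0, L) → [s2]□0110200
Step 11: δ(s2, □) = (s1, 0, R) → 0[s1]0110200
Step 12: δ(s1, 0) = (s1, 2, R) → 02[s1]110200
Step 13: δ(s1, 1) = (s2, 1, L) → 0[s2]2110200
Step 14: δ(s2, 2) = (s1, 1, L) → [s1]01110200
Step 15: δ(s1, 0) = (s1, 2, R) → 2[s1]1110200
Step 16: δ(s1, 1) = (s2, 1, L) → [s2]21110200
Step 17: δ(s2, 2) = (s1, 1, L) → [s1]□11110200
Step 18: δ(s1, □) = (s2, 0, L) → [s2]□011110200
Step 19: δ(s2, □) = (s1, 0, R) → 0[s1]011110200
Step 20: δ(s1, 0) = (s1, 2, R) → 02[s1]11110200
Step 21: δ(s1, 1) = (s2, 1, L) → 0[s2]211110200
Step 22: δ(s2, 2) = (s1, 1, L) → [s1]0111110200
Step 23: δ(s1, 0) = (s1, 2, R) → 2[s1]111110200
Step 24: δ(s1, 1) = (s2, 1, L) → [s2]2111110200
Step 25: δ(s2, 2) = (s1, 1, L) → [s1]□1111110200
Step 26: δ(s1, □) = (s2, 0, L) → [s2]□01111110200
Step 27: δ(s2, □) = (s1, 0, R) → 0[s1]01111110200

The machine has not reached a halting state after 27 steps.
The machine did not halt within the 27-step bound.

Answer: No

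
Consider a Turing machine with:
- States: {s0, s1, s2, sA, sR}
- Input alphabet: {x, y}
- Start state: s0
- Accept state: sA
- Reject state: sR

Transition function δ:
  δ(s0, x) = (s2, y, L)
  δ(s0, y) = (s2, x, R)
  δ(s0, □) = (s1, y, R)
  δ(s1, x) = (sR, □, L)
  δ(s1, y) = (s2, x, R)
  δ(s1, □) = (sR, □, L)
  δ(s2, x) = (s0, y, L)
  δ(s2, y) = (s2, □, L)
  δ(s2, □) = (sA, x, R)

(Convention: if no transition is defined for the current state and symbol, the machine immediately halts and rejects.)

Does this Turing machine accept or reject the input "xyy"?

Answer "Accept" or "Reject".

Execution trace:
Initial: [s0]xyy
Step 1: δ(s0, x) = (s2, y, L) → [s2]□yyy
Step 2: δ(s2, □) = (sA, x, R) → x[sA]yyy

The machine reaches the accept state sA and halts.

Answer: Accept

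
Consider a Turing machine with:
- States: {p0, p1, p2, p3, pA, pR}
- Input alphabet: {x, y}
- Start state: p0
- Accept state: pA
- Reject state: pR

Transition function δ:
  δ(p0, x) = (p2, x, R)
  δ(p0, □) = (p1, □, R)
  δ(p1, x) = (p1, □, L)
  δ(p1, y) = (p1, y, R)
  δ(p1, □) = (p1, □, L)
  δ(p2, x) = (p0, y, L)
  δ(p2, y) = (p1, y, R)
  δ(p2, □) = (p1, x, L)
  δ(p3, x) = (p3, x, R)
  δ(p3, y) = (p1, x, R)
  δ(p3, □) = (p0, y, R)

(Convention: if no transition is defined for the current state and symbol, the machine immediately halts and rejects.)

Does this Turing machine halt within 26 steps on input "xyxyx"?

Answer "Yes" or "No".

Execution trace:
Initial: [p0]xyxyx
Step 1: δ(p0, x) = (p2, x, R) → x[p2]yxyx
Step 2: δ(p2, y) = (p1, y, R) → xy[p1]xyx
Step 3: δ(p1, x) = (p1, □, L) → x[p1]y□yx
Step 4: δ(p1, y) = (p1, y, R) → xy[p1]□yx
Step 5: δ(p1, □) = (p1, □, L) → x[p1]y□yx
Step 6: δ(p1, y) = (p1, y, R) → xy[p1]□yx
Step 7: δ(p1, □) = (p1, □, L) → x[p1]y□yx
Step 8: δ(p1, y) = (p1, y, R) → xy[p1]□yx
Step 9: δ(p1, □) = (p1, □, L) → x[p1]y□yx
Step 10: δ(p1, y) = (p1, y, R) → xy[p1]□yx
Step 11: δ(p1, □) = (p1, □, L) → x[p1]y□yx
Step 12: δ(p1, y) = (p1, y, R) → xy[p1]□yx
Step 13: δ(p1, □) = (p1, □, L) → x[p1]y□yx
Step 14: δ(p1, y) = (p1, y, R) → xy[p1]□yx
Step 15: δ(p1, □) = (p1, □, L) → x[p1]y□yx
Step 16: δ(p1, y) = (p1, y, R) → xy[p1]□yx
Step 17: δ(p1, □) = (p1, □, L) → x[p1]y□yx
Step 18: δ(p1, y) = (p1, y, R) → xy[p1]□yx
Step 19: δ(p1, □) = (p1, □, L) → x[p1]y□yx
Step 20: δ(p1, y) = (p1, y, R) → xy[p1]□yx
Step 21: δ(p1, □) = (p1, □, L) → x[p1]y□yx
Step 22: δ(p1, y) = (p1, y, R) → xy[p1]□yx
Step 23: δ(p1, □) = (p1, □, L) → x[p1]y□yx
Step 24: δ(p1, y) = (p1, y, R) → xy[p1]□yx
Step 25: δ(p1, □) = (p1, □, L) → x[p1]y□yx
Step 26: δ(p1, y) = (p1, y, R) → xy[p1]□yx

The machine has not reached a halting state after 26 steps.
The machine did not halt within the 26-step bound.

Answer: No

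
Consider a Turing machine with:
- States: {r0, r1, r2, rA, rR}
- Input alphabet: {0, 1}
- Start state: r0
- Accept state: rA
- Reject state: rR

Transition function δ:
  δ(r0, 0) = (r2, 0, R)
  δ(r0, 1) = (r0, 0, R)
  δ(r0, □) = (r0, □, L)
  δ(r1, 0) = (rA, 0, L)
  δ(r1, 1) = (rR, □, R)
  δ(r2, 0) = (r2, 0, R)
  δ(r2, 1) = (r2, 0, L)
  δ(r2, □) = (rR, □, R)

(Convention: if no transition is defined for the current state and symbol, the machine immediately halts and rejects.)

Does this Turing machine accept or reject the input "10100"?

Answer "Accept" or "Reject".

Execution trace:
Initial: [r0]10100
Step 1: δ(r0, 1) = (r0, 0, R) → 0[r0]0100
Step 2: δ(r0, 0) = (r2, 0, R) → 00[r2]100
Step 3: δ(r2, 1) = (r2, 0, L) → 0[r2]0000
Step 4: δ(r2, 0) = (r2, 0, R) → 00[r2]000
Step 5: δ(r2, 0) = (r2, 0, R) → 000[r2]00
Step 6: δ(r2, 0) = (r2, 0, R) → 0000[r2]0
Step 7: δ(r2, 0) = (r2, 0, R) → 00000[r2]□
Step 8: δ(r2, □) = (rR, □, R) → 00000□[rR]□

The machine reaches the reject state rR and halts.

Answer: Reject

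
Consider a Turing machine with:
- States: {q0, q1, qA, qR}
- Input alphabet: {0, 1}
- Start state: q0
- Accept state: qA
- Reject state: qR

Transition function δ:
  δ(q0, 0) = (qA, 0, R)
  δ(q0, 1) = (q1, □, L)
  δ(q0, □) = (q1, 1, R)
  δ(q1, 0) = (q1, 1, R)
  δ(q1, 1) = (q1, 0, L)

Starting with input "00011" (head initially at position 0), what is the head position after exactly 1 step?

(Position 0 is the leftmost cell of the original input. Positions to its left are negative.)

Execution trace (head position shown):
Step 0: [q0]00011  (head at position 0)
Step 1: move right → 0[qA]0011  (head at position 1)

After 1 step, the head is at position 1.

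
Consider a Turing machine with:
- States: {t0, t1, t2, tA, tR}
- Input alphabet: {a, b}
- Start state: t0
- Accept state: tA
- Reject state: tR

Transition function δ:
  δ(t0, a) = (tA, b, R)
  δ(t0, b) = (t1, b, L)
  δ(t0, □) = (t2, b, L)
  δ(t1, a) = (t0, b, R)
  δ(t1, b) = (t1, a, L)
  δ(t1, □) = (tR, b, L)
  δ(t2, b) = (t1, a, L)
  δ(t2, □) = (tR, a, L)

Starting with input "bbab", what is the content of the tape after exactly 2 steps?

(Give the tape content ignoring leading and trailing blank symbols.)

Execution trace:
Initial: [t0]bbab
Step 1: δ(t0, b) = (t1, b, L) → [t1]□bbab
Step 2: δ(t1, □) = (tR, b, L) → [tR]□bbbab

The machine reaches the reject state tR and halts.

After 2 steps, the tape (ignoring leading/trailing blanks) is: bbbab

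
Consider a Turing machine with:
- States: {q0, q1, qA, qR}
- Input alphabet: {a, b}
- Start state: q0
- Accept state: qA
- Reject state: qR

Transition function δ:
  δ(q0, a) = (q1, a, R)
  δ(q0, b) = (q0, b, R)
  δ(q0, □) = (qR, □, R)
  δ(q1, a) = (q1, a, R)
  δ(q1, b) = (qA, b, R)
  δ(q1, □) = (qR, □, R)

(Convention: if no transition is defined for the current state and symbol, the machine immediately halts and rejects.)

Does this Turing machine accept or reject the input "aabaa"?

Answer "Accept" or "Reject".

Execution trace:
Initial: [q0]aabaa
Step 1: δ(q0, a) = (q1, a, R) → a[q1]abaa
Step 2: δ(q1, a) = (q1, a, R) → aa[q1]baa
Step 3: δ(q1, b) = (qA, b, R) → aab[qA]aa

The machine reaches the accept state qA and halts.

Answer: Accept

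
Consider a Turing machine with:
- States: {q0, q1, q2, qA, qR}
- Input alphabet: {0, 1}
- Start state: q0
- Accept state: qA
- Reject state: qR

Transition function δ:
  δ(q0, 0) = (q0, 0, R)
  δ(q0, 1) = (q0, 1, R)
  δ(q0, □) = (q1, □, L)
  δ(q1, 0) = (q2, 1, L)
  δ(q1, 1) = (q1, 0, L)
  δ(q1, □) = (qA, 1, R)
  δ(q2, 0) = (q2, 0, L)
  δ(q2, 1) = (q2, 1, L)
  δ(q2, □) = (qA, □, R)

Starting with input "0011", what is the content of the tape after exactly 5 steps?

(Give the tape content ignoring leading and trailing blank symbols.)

Execution trace:
Initial: [q0]0011
Step 1: δ(q0, 0) = (q0, 0, R) → 0[q0]011
Step 2: δ(q0, 0) = (q0, 0, R) → 00[q0]11
Step 3: δ(q0, 1) = (q0, 1, R) → 001[q0]1
Step 4: δ(q0, 1) = (q0, 1, R) → 0011[q0]□
Step 5: δ(q0, □) = (q1, □, L) → 001[q1]1□

After 5 steps, the tape (ignoring leading/trailing blanks) is: 0011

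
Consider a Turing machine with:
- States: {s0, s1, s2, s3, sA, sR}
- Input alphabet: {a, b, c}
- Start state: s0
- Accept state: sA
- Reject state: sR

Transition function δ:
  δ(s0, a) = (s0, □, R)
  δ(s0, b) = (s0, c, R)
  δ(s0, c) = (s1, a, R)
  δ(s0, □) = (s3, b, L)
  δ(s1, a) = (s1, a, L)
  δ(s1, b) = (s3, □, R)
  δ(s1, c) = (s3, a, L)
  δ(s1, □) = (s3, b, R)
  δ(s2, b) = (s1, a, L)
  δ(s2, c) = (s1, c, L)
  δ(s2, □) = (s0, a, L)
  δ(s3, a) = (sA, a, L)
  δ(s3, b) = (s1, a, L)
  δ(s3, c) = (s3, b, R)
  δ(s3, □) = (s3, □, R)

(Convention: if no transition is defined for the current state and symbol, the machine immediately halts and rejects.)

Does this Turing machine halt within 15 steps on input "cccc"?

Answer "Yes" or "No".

Execution trace:
Initial: [s0]cccc
Step 1: δ(s0, c) = (s1, a, R) → a[s1]ccc
Step 2: δ(s1, c) = (s3, a, L) → [s3]aacc
Step 3: δ(s3, a) = (sA, a, L) → [sA]□aacc

The machine reaches the accept state sA and halts.
The machine halted after 3 steps (within the 15-step bound).

Answer: Yes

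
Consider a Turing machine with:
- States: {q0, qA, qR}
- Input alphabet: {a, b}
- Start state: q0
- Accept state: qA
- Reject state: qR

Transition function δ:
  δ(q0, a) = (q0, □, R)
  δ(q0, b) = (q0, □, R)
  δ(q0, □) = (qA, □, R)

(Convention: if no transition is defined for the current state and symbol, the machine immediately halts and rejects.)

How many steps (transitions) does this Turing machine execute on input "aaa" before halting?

Execution trace:
Initial: [q0]aaa
Step 1: δ(q0, a) = (q0, □, R) → □[q0]aa
Step 2: δ(q0, a) = (q0, □, R) → □□[q0]a
Step 3: δ(q0, a) = (q0, □, R) → □□□[q0]□
Step 4: δ(q0, □) = (qA, □, R) → □□□□[qA]□

The machine reaches the accept state qA and halts.

The machine executed 4 steps before halting.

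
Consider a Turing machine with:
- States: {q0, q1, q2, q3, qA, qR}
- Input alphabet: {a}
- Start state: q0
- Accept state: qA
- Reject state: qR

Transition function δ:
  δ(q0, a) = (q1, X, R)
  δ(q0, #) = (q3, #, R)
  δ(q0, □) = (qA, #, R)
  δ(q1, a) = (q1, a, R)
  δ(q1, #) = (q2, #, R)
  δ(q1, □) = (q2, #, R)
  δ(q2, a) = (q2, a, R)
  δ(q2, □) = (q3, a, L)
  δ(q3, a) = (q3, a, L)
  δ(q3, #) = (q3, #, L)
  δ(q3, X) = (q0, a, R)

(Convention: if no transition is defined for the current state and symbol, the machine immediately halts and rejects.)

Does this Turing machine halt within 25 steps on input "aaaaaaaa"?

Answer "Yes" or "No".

Execution trace:
Initial: [q0]aaaaaaaa
Step 1: δ(q0, a) = (q1, X, R) → X[q1]aaaaaaa
Step 2: δ(q1, a) = (q1, a, R) → Xa[q1]aaaaaa
Step 3: δ(q1, a) = (q1, a, R) → Xaa[q1]aaaaa
Step 4: δ(q1, a) = (q1, a, R) → Xaaa[q1]aaaa
Step 5: δ(q1, a) = (q1, a, R) → Xaaaa[q1]aaa
Step 6: δ(q1, a) = (q1, a, R) → Xaaaaa[q1]aa
Step 7: δ(q1, a) = (q1, a, R) → Xaaaaaa[q1]a
Step 8: δ(q1, a) = (q1, a, R) → Xaaaaaaa[q1]□
Step 9: δ(q1, □) = (q2, #, R) → Xaaaaaaa#[q2]□
Step 10: δ(q2, □) = (q3, a, L) → Xaaaaaaa[q3]#a
Step 11: δ(q3, #) = (q3, #, L) → Xaaaaaa[q3]a#a
Step 12: δ(q3, a) = (q3, a, L) → Xaaaaa[q3]aa#a
Step 13: δ(q3, a) = (q3, a, L) → Xaaaa[q3]aaa#a
Step 14: δ(q3, a) = (q3, a, L) → Xaaa[q3]aaaa#a
Step 15: δ(q3, a) = (q3, a, L) → Xaa[q3]aaaaa#a
Step 16: δ(q3, a) = (q3, a, L) → Xa[q3]aaaaaa#a
Step 17: δ(q3, a) = (q3, a, L) → X[q3]aaaaaaa#a
Step 18: δ(q3, a) = (q3, a, L) → [q3]Xaaaaaaa#a
Step 19: δ(q3, X) = (q0, a, R) → a[q0]aaaaaaa#a
Step 20: δ(q0, a) = (q1, X, R) → aX[q1]aaaaaa#a
Step 21: δ(q1, a) = (q1, a, R) → aXa[q1]aaaaa#a
Step 22: δ(q1, a) = (q1, a, R) → aXaa[q1]aaaa#a
Step 23: δ(q1, a) = (q1, a, R) → aXaaa[q1]aaa#a
Step 24: δ(q1, a) = (q1, a, R) → aXaaaa[q1]aa#a
Step 25: δ(q1, a) = (q1, a, R) → aXaaaaa[q1]a#a

The machine has not reached a halting state after 25 steps.
The machine did not halt within the 25-step bound.

Answer: No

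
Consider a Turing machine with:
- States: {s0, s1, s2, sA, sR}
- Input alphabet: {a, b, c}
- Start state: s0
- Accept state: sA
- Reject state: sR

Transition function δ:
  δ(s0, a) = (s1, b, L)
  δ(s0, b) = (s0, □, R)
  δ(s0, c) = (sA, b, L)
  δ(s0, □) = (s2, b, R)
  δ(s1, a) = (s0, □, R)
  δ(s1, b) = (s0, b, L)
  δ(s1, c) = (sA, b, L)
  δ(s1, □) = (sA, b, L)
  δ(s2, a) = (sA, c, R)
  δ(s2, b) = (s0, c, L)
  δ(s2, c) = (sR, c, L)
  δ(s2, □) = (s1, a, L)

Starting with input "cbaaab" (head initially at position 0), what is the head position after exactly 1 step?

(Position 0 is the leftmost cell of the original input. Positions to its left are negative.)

Execution trace (head position shown):
Step 0: [s0]cbaaab  (head at position 0)
Step 1: move left → [sA]□bbaaab  (head at position -1)

After 1 step, the head is at position -1.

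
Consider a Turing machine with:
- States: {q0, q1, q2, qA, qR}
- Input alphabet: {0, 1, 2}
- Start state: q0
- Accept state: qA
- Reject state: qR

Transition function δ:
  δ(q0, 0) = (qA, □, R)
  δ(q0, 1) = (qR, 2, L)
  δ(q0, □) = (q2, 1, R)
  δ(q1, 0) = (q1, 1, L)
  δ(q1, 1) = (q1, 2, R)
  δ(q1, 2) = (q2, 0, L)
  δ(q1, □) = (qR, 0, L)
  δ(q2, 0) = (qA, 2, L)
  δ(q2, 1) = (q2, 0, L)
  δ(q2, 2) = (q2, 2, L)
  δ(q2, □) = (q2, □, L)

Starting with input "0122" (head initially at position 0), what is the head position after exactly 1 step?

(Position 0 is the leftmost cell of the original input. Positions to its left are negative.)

Execution trace (head position shown):
Step 0: [q0]0122  (head at position 0)
Step 1: move right → □[qA]122  (head at position 1)

After 1 step, the head is at position 1.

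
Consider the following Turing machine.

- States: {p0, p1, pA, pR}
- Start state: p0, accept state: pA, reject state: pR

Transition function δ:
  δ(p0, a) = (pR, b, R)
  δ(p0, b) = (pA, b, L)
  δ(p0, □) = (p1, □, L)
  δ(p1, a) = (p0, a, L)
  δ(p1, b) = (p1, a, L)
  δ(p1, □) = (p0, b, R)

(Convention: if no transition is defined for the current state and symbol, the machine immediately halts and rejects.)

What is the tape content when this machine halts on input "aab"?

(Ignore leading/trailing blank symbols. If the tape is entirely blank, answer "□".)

Execution trace:
Initial: [p0]aab
Step 1: δ(p0, a) = (pR, b, R) → b[pR]ab

The machine reaches the reject state pR and halts.

Final tape (ignoring leading/trailing blanks): bab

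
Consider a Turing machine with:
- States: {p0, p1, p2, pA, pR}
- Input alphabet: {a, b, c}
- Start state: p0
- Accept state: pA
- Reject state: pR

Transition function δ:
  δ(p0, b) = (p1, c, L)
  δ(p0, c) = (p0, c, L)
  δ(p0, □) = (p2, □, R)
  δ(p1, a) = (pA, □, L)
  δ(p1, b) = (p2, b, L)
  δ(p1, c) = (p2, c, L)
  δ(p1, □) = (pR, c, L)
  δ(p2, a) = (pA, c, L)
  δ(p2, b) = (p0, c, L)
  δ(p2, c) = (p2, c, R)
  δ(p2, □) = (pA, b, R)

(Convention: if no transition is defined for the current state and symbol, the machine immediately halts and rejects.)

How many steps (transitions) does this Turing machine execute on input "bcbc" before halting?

Execution trace:
Initial: [p0]bcbc
Step 1: δ(p0, b) = (p1, c, L) → [p1]□ccbc
Step 2: δ(p1, □) = (pR, c, L) → [pR]□cccbc

The machine reaches the reject state pR and halts.

The machine executed 2 steps before halting.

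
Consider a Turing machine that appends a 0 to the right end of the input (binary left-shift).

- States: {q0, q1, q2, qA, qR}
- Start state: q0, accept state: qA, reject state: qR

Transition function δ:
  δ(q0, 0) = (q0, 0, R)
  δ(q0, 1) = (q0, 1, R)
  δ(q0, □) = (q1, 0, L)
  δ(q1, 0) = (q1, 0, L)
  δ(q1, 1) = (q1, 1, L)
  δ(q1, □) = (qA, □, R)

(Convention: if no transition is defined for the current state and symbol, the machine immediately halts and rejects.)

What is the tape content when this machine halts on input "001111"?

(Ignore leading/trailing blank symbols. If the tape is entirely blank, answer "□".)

Execution trace:
Initial: [q0]001111
Step 1: δ(q0, 0) = (q0, 0, R) → 0[q0]01111
Step 2: δ(q0, 0) = (q0, 0, R) → 00[q0]1111
Step 3: δ(q0, 1) = (q0, 1, R) → 001[q0]111
Step 4: δ(q0, 1) = (q0, 1, R) → 0011[q0]11
Step 5: δ(q0, 1) = (q0, 1, R) → 00111[q0]1
Step 6: δ(q0, 1) = (q0, 1, R) → 001111[q0]□
Step 7: δ(q0, □) = (q1, 0, L) → 00111[q1]10
Step 8: δ(q1, 1) = (q1, 1, L) → 0011[q1]110
Step 9: δ(q1, 1) = (q1, 1, L) → 001[q1]1110
Step 10: δ(q1, 1) = (q1, 1, L) → 00[q1]11110
Step 11: δ(q1, 1) = (q1, 1, L) → 0[q1]011110
Step 12: δ(q1, 0) = (q1, 0, L) → [q1]0011110
Step 13: δ(q1, 0) = (q1, 0, L) → [q1]□0011110
Step 14: δ(q1, □) = (qA, □, R) → □[qA]0011110

The machine reaches the accept state qA and halts.

Final tape (ignoring leading/trailing blanks): 0011110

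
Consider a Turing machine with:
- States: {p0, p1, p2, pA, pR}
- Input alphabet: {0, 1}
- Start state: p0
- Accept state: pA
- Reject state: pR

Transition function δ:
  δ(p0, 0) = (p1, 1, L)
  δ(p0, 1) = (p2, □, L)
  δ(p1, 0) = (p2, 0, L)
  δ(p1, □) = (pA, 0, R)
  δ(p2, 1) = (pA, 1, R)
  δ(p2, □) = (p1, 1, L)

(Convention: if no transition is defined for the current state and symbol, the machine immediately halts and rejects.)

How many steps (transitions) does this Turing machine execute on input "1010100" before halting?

Execution trace:
Initial: [p0]1010100
Step 1: δ(p0, 1) = (p2, □, L) → [p2]□□010100
Step 2: δ(p2, □) = (p1, 1, L) → [p1]□1□010100
Step 3: δ(p1, □) = (pA, 0, R) → 0[pA]1□010100

The machine reaches the accept state pA and halts.

The machine executed 3 steps before halting.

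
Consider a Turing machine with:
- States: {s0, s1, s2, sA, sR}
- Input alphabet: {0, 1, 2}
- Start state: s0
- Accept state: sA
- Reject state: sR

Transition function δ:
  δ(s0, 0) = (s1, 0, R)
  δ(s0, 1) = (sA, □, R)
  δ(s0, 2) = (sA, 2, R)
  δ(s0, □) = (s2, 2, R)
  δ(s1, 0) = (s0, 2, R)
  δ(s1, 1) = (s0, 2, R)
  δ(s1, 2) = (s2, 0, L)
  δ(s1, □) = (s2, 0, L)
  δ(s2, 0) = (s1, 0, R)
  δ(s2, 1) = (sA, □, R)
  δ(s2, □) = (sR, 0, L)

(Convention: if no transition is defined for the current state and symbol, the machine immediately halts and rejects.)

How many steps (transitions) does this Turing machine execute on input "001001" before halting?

Execution trace:
Initial: [s0]001001
Step 1: δ(s0, 0) = (s1, 0, R) → 0[s1]01001
Step 2: δ(s1, 0) = (s0, 2, R) → 02[s0]1001
Step 3: δ(s0, 1) = (sA, □, R) → 02□[sA]001

The machine reaches the accept state sA and halts.

The machine executed 3 steps before halting.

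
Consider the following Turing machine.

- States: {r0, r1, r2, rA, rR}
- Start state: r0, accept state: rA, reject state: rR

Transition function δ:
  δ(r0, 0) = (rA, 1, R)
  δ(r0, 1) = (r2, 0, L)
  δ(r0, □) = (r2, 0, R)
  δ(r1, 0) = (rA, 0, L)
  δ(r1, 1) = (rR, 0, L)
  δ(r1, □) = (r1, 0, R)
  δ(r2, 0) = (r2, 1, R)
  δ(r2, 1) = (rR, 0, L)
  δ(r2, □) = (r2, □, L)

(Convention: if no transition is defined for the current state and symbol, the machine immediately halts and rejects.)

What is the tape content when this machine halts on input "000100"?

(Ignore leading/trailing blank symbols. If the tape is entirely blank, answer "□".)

Execution trace:
Initial: [r0]000100
Step 1: δ(r0, 0) = (rA, 1, R) → 1[rA]00100

The machine reaches the accept state rA and halts.

Final tape (ignoring leading/trailing blanks): 100100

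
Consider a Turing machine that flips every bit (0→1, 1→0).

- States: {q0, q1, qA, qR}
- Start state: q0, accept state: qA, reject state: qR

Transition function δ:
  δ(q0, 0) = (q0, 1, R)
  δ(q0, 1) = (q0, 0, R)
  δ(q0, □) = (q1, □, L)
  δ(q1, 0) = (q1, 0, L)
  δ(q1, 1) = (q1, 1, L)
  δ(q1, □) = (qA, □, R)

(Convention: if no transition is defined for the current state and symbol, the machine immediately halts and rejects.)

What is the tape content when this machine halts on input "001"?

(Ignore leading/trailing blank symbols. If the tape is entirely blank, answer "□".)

Execution trace:
Initial: [q0]001
Step 1: δ(q0, 0) = (q0, 1, R) → 1[q0]01
Step 2: δ(q0, 0) = (q0, 1, R) → 11[q0]1
Step 3: δ(q0, 1) = (q0, 0, R) → 110[q0]□
Step 4: δ(q0, □) = (q1, □, L) → 11[q1]0□
Step 5: δ(q1, 0) = (q1, 0, L) → 1[q1]10□
Step 6: δ(q1, 1) = (q1, 1, L) → [q1]110□
Step 7: δ(q1, 1) = (q1, 1, L) → [q1]□110□
Step 8: δ(q1, □) = (qA, □, R) → □[qA]110□

The machine reaches the accept state qA and halts.

Final tape (ignoring leading/trailing blanks): 110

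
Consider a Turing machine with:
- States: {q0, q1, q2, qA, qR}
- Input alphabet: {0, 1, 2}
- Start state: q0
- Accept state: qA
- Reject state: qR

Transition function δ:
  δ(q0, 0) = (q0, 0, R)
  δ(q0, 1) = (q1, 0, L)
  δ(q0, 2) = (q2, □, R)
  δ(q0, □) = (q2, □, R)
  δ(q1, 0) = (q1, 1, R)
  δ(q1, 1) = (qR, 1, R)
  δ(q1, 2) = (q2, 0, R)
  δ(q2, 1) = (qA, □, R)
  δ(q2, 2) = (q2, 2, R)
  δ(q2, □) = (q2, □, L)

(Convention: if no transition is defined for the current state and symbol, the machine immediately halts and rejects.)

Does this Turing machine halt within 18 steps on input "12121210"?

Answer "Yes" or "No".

Execution trace:
Initial: [q0]12121210
Step 1: δ(q0, 1) = (q1, 0, L) → [q1]□02121210

No transition is defined for δ(q1, □). By convention the machine halts and rejects.
The machine halted after 1 step (within the 18-step bound).

Answer: Yes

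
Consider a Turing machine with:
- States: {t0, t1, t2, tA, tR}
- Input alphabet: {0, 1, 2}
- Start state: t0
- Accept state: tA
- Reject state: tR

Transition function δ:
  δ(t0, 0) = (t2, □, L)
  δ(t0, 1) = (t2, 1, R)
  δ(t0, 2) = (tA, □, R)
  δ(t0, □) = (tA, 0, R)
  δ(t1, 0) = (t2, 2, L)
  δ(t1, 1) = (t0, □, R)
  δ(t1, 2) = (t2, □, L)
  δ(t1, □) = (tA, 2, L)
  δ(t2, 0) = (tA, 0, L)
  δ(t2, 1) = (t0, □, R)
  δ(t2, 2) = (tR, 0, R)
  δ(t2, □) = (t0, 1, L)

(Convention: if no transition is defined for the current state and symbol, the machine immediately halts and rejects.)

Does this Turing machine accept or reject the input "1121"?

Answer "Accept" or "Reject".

Execution trace:
Initial: [t0]1121
Step 1: δ(t0, 1) = (t2, 1, R) → 1[t2]121
Step 2: δ(t2, 1) = (t0, □, R) → 1□[t0]21
Step 3: δ(t0, 2) = (tA, □, R) → 1□□[tA]1

The machine reaches the accept state tA and halts.

Answer: Accept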